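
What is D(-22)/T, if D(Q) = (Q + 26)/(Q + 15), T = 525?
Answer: -4/3675 ≈ -0.0010884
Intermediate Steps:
D(Q) = (26 + Q)/(15 + Q)
D(-22)/T = ((26 - 22)/(15 - 22))/525 = (4/(-7))*(1/525) = -⅐*4*(1/525) = -4/7*1/525 = -4/3675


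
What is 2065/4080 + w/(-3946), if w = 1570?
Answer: 174289/1609968 ≈ 0.10826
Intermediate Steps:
2065/4080 + w/(-3946) = 2065/4080 + 1570/(-3946) = 2065*(1/4080) + 1570*(-1/3946) = 413/816 - 785/1973 = 174289/1609968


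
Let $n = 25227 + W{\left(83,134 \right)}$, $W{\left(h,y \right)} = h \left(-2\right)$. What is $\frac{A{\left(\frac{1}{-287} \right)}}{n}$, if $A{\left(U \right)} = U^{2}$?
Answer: $\frac{1}{2064249509} \approx 4.8444 \cdot 10^{-10}$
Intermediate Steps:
$W{\left(h,y \right)} = - 2 h$
$n = 25061$ ($n = 25227 - 166 = 25061$)
$\frac{A{\left(\frac{1}{-287} \right)}}{n} = \frac{\left(\frac{1}{-287}\right)^{2}}{25061} = \left(- \frac{1}{287}\right)^{2} \cdot \frac{1}{25061} = \frac{1}{82369} \cdot \frac{1}{25061} = \frac{1}{2064249509}$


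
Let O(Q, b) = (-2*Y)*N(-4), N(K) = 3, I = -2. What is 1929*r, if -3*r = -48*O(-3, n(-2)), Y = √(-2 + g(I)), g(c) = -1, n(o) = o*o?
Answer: -185184*I*√3 ≈ -3.2075e+5*I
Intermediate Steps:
n(o) = o²
Y = I*√3 (Y = √(-2 - 1) = √(-3) = I*√3 ≈ 1.732*I)
O(Q, b) = -6*I*√3 (O(Q, b) = -2*I*√3*3 = -6*I*√3)
r = -96*I*√3 (r = -(-16)*(-6*I*√3) = -96*I*√3 ≈ -166.28*I)
1929*r = 1929*(-96*I*√3) = -185184*I*√3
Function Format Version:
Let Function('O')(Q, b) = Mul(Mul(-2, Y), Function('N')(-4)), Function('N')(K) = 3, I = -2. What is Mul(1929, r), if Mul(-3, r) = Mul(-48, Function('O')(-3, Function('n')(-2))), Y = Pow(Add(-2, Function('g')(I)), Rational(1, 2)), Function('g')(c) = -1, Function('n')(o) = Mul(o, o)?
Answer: Mul(-185184, I, Pow(3, Rational(1, 2))) ≈ Mul(-3.2075e+5, I)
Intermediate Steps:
Function('n')(o) = Pow(o, 2)
Y = Mul(I, Pow(3, Rational(1, 2))) (Y = Pow(Add(-2, -1), Rational(1, 2)) = Pow(-3, Rational(1, 2)) = Mul(I, Pow(3, Rational(1, 2))) ≈ Mul(1.7320, I))
Function('O')(Q, b) = Mul(-6, I, Pow(3, Rational(1, 2))) (Function('O')(Q, b) = Mul(Mul(-2, Mul(I, Pow(3, Rational(1, 2)))), 3) = Mul(Mul(-2, I, Pow(3, Rational(1, 2))), 3) = Mul(-6, I, Pow(3, Rational(1, 2))))
r = Mul(-96, I, Pow(3, Rational(1, 2))) (r = Mul(Rational(-1, 3), Mul(-48, Mul(-6, I, Pow(3, Rational(1, 2))))) = Mul(Rational(-1, 3), Mul(288, I, Pow(3, Rational(1, 2)))) = Mul(-96, I, Pow(3, Rational(1, 2))) ≈ Mul(-166.28, I))
Mul(1929, r) = Mul(1929, Mul(-96, I, Pow(3, Rational(1, 2)))) = Mul(-185184, I, Pow(3, Rational(1, 2)))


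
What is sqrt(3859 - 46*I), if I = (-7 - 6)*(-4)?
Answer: 3*sqrt(163) ≈ 38.301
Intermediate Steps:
I = 52 (I = -13*(-4) = 52)
sqrt(3859 - 46*I) = sqrt(3859 - 46*52) = sqrt(3859 - 2392) = sqrt(1467) = 3*sqrt(163)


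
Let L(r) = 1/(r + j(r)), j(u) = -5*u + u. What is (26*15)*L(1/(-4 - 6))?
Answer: 1300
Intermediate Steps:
j(u) = -4*u
L(r) = -1/(3*r) (L(r) = 1/(r - 4*r) = 1/(-3*r) = -1/(3*r))
(26*15)*L(1/(-4 - 6)) = (26*15)*(-1/(3*(1/(-4 - 6)))) = 390*(-1/(3*(1/(-10)))) = 390*(-1/(3*(-1/10))) = 390*(-1/3*(-10)) = 390*(10/3) = 1300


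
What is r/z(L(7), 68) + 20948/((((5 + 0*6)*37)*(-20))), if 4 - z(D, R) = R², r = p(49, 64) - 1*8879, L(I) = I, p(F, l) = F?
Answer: -1602719/427350 ≈ -3.7504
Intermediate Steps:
r = -8830 (r = 49 - 1*8879 = 49 - 8879 = -8830)
z(D, R) = 4 - R²
r/z(L(7), 68) + 20948/((((5 + 0*6)*37)*(-20))) = -8830/(4 - 1*68²) + 20948/((((5 + 0*6)*37)*(-20))) = -8830/(4 - 1*4624) + 20948/((((5 + 0)*37)*(-20))) = -8830/(4 - 4624) + 20948/(((5*37)*(-20))) = -8830/(-4620) + 20948/((185*(-20))) = -8830*(-1/4620) + 20948/(-3700) = 883/462 + 20948*(-1/3700) = 883/462 - 5237/925 = -1602719/427350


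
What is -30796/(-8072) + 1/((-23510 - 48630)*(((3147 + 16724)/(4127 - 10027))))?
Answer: 551824087513/144639538546 ≈ 3.8152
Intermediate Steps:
-30796/(-8072) + 1/((-23510 - 48630)*(((3147 + 16724)/(4127 - 10027)))) = -30796*(-1/8072) + 1/((-72140)*((19871/(-5900)))) = 7699/2018 - 1/(72140*(19871*(-1/5900))) = 7699/2018 - 1/(72140*(-19871/5900)) = 7699/2018 - 1/72140*(-5900/19871) = 7699/2018 + 295/71674697 = 551824087513/144639538546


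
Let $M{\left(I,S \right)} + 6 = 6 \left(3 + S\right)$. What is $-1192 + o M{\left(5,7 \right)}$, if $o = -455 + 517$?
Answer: $2156$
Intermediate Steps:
$M{\left(I,S \right)} = 12 + 6 S$ ($M{\left(I,S \right)} = -6 + 6 \left(3 + S\right) = -6 + \left(18 + 6 S\right) = 12 + 6 S$)
$o = 62$
$-1192 + o M{\left(5,7 \right)} = -1192 + 62 \left(12 + 6 \cdot 7\right) = -1192 + 62 \left(12 + 42\right) = -1192 + 62 \cdot 54 = -1192 + 3348 = 2156$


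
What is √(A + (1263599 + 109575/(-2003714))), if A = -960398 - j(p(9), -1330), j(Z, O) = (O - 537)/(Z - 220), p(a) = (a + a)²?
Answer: √822951848603625516854/52096564 ≈ 550.65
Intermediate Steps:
p(a) = 4*a² (p(a) = (2*a)² = 4*a²)
j(Z, O) = (-537 + O)/(-220 + Z)
A = -99879525/104 (A = -960398 - (-537 - 1330)/(-220 + 4*9²) = -960398 - (-1867)/(-220 + 4*81) = -960398 - (-1867)/(-220 + 324) = -960398 - (-1867)/104 = -960398 - 1*(-1867/104) = -960398 + 1867/104 = -99879525/104 ≈ -9.6038e+5)
√(A + (1263599 + 109575/(-2003714))) = √(-99879525/104 + (1263599 + 109575/(-2003714))) = √(-99879525/104 + (1263599 + 109575*(-1/2003714))) = √(-99879525/104 + (1263599 - 109575/2003714)) = √(-99879525/104 + 2531890897111/2003714) = √(31593325371847/104193128) = √822951848603625516854/52096564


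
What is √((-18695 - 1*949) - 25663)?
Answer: I*√45307 ≈ 212.85*I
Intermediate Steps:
√((-18695 - 1*949) - 25663) = √((-18695 - 949) - 25663) = √(-19644 - 25663) = √(-45307) = I*√45307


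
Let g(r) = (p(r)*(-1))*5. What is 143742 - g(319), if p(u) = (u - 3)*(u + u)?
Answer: 1151782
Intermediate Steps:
p(u) = 2*u*(-3 + u) (p(u) = (-3 + u)*(2*u) = 2*u*(-3 + u))
g(r) = -10*r*(-3 + r) (g(r) = ((2*r*(-3 + r))*(-1))*5 = -2*r*(-3 + r)*5 = -10*r*(-3 + r))
143742 - g(319) = 143742 - 10*319*(3 - 1*319) = 143742 - 10*319*(3 - 319) = 143742 - 10*319*(-316) = 143742 - 1*(-1008040) = 143742 + 1008040 = 1151782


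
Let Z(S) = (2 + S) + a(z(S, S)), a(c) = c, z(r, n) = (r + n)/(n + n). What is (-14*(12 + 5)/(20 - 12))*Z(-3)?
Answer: 0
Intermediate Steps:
z(r, n) = (n + r)/(2*n) (z(r, n) = (n + r)/((2*n)) = (n + r)*(1/(2*n)) = (n + r)/(2*n))
Z(S) = 3 + S (Z(S) = (2 + S) + (S + S)/(2*S) = (2 + S) + (2*S)/(2*S) = (2 + S) + 1 = 3 + S)
(-14*(12 + 5)/(20 - 12))*Z(-3) = (-14*(12 + 5)/(20 - 12))*(3 - 3) = -238/8*0 = -14*17/8*0 = -119/4*0 = 0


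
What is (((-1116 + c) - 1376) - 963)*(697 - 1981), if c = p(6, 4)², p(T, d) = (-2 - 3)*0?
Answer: 4436220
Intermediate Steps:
p(T, d) = 0 (p(T, d) = -5*0 = 0)
c = 0 (c = 0² = 0)
(((-1116 + c) - 1376) - 963)*(697 - 1981) = (((-1116 + 0) - 1376) - 963)*(697 - 1981) = ((-1116 - 1376) - 963)*(-1284) = (-2492 - 963)*(-1284) = -3455*(-1284) = 4436220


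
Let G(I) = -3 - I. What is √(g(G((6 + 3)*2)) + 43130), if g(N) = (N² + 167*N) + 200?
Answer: 2*√10066 ≈ 200.66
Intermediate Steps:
g(N) = 200 + N² + 167*N
√(g(G((6 + 3)*2)) + 43130) = √((200 + (-3 - (6 + 3)*2)² + 167*(-3 - (6 + 3)*2)) + 43130) = √((200 + (-3 - 9*2)² + 167*(-3 - 9*2)) + 43130) = √((200 + (-3 - 1*18)² + 167*(-3 - 1*18)) + 43130) = √((200 + (-3 - 18)² + 167*(-3 - 18)) + 43130) = √((200 + (-21)² + 167*(-21)) + 43130) = √((200 + 441 - 3507) + 43130) = √(-2866 + 43130) = √40264 = 2*√10066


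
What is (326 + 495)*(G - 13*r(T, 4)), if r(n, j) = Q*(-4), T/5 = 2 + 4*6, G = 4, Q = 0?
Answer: 3284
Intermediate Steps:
T = 130 (T = 5*(2 + 4*6) = 5*(2 + 24) = 5*26 = 130)
r(n, j) = 0 (r(n, j) = 0*(-4) = 0)
(326 + 495)*(G - 13*r(T, 4)) = (326 + 495)*(4 - 13*0) = 821*(4 + 0) = 821*4 = 3284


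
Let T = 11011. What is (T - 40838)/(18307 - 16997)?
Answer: -29827/1310 ≈ -22.769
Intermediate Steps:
(T - 40838)/(18307 - 16997) = (11011 - 40838)/(18307 - 16997) = -29827/1310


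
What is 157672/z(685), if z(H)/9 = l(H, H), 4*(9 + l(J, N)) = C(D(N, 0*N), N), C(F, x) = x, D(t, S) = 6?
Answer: 630688/5841 ≈ 107.98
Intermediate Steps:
l(J, N) = -9 + N/4
z(H) = -81 + 9*H/4 (z(H) = 9*(-9 + H/4) = -81 + 9*H/4)
157672/z(685) = 157672/(-81 + (9/4)*685) = 157672/(-81 + 6165/4) = 157672/(5841/4) = 157672*(4/5841) = 630688/5841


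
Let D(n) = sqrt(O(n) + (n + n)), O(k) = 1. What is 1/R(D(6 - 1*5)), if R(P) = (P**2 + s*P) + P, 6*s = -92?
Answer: -9/1822 - 43*sqrt(3)/1822 ≈ -0.045817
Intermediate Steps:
s = -46/3 (s = (1/6)*(-92) = -46/3 ≈ -15.333)
D(n) = sqrt(1 + 2*n) (D(n) = sqrt(1 + (n + n)) = sqrt(1 + 2*n))
R(P) = P**2 - 43*P/3 (R(P) = (P**2 - 46*P/3) + P = P**2 - 43*P/3)
1/R(D(6 - 1*5)) = 1/(sqrt(1 + 2*(6 - 1*5))*(-43 + 3*sqrt(1 + 2*(6 - 1*5)))/3) = 1/(sqrt(1 + 2*(6 - 5))*(-43 + 3*sqrt(1 + 2*(6 - 5)))/3) = 1/(sqrt(1 + 2*1)*(-43 + 3*sqrt(1 + 2*1))/3) = 1/(sqrt(1 + 2)*(-43 + 3*sqrt(1 + 2))/3) = 1/(sqrt(3)*(-43 + 3*sqrt(3))/3) = sqrt(3)/(-43 + 3*sqrt(3))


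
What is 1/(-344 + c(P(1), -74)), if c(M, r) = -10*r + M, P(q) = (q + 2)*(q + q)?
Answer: 1/402 ≈ 0.0024876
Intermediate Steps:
P(q) = 2*q*(2 + q) (P(q) = (2 + q)*(2*q) = 2*q*(2 + q))
c(M, r) = M - 10*r
1/(-344 + c(P(1), -74)) = 1/(-344 + (2*1*(2 + 1) - 10*(-74))) = 1/(-344 + (2*1*3 + 740)) = 1/(-344 + (6 + 740)) = 1/(-344 + 746) = 1/402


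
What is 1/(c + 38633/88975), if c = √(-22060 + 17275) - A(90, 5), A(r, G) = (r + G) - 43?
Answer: -37111205575/5357368503374 - 7916550625*I*√4785/58931053537114 ≈ -0.0069271 - 0.0092925*I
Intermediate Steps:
A(r, G) = -43 + G + r (A(r, G) = (G + r) - 43 = -43 + G + r)
c = -52 + I*√4785 (c = √(-22060 + 17275) - (-43 + 5 + 90) = √(-4785) - 1*52 = I*√4785 - 52 = -52 + I*√4785 ≈ -52.0 + 69.174*I)
1/(c + 38633/88975) = 1/((-52 + I*√4785) + 38633/88975) = 1/(-4588067/88975 + I*√4785)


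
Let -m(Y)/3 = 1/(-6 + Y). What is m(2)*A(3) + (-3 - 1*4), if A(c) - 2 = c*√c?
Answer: -11/2 + 9*√3/4 ≈ -1.6029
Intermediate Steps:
A(c) = 2 + c^(3/2) (A(c) = 2 + c*√c = 2 + c^(3/2))
m(Y) = -3/(-6 + Y)
m(2)*A(3) + (-3 - 1*4) = (-3/(-6 + 2))*(2 + 3^(3/2)) + (-3 - 1*4) = (-3/(-4))*(2 + 3*√3) + (-3 - 4) = (-3*(-¼))*(2 + 3*√3) - 7 = 3*(2 + 3*√3)/4 - 7 = (3/2 + 9*√3/4) - 7 = -11/2 + 9*√3/4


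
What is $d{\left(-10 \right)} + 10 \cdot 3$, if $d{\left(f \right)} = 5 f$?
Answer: $-20$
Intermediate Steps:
$d{\left(-10 \right)} + 10 \cdot 3 = 5 \left(-10\right) + 10 \cdot 3 = -50 + 30 = -20$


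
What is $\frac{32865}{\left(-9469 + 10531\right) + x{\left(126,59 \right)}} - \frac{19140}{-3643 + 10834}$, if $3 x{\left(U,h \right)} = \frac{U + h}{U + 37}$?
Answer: $\frac{2071042465}{73249923} \approx 28.274$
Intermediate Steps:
$x{\left(U,h \right)} = \frac{U + h}{3 \left(37 + U\right)}$ ($x{\left(U,h \right)} = \frac{\left(U + h\right) \frac{1}{U + 37}}{3} = \frac{\left(U + h\right) \frac{1}{37 + U}}{3} = \frac{\frac{1}{37 + U} \left(U + h\right)}{3} = \frac{U + h}{3 \left(37 + U\right)}$)
$\frac{32865}{\left(-9469 + 10531\right) + x{\left(126,59 \right)}} - \frac{19140}{-3643 + 10834} = \frac{32865}{\left(-9469 + 10531\right) + \frac{126 + 59}{3 \left(37 + 126\right)}} - \frac{19140}{-3643 + 10834} = \frac{32865}{1062 + \frac{1}{3} \cdot \frac{1}{163} \cdot 185} - \frac{19140}{7191} = \frac{32865}{1062 + \frac{1}{3} \cdot \frac{1}{163} \cdot 185} - \frac{6380}{2397} = \frac{32865}{1062 + \frac{185}{489}} - \frac{6380}{2397} = \frac{32865}{\frac{519503}{489}} - \frac{6380}{2397} = 32865 \cdot \frac{489}{519503} - \frac{6380}{2397} = \frac{16070985}{519503} - \frac{6380}{2397} = \frac{2071042465}{73249923}$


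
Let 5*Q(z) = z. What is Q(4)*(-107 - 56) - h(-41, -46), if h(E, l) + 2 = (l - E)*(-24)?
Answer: -1242/5 ≈ -248.40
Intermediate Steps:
Q(z) = z/5
h(E, l) = -2 - 24*l + 24*E (h(E, l) = -2 + (l - E)*(-24) = -2 + (-24*l + 24*E) = -2 - 24*l + 24*E)
Q(4)*(-107 - 56) - h(-41, -46) = ((⅕)*4)*(-107 - 56) - (-2 - 24*(-46) + 24*(-41)) = (⅘)*(-163) - (-2 + 1104 - 984) = -652/5 - 1*118 = -652/5 - 118 = -1242/5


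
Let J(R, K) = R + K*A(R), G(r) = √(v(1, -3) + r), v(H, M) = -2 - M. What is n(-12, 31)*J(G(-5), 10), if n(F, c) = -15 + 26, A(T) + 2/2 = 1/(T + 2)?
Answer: -165/2 - 11*I/2 ≈ -82.5 - 5.5*I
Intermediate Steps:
A(T) = -1 + 1/(2 + T) (A(T) = -1 + 1/(T + 2) = -1 + 1/(2 + T))
n(F, c) = 11
G(r) = √(1 + r) (G(r) = √((-2 - 1*(-3)) + r) = √((-2 + 3) + r) = √(1 + r))
J(R, K) = R + K*(-1 - R)/(2 + R) (J(R, K) = R + K*((-1 - R)/(2 + R)) = R + K*(-1 - R)/(2 + R))
n(-12, 31)*J(G(-5), 10) = 11*((√(1 - 5)*(2 + √(1 - 5)) - 1*10*(1 + √(1 - 5)))/(2 + √(1 - 5))) = 11*((√(-4)*(2 + √(-4)) - 1*10*(1 + √(-4)))/(2 + √(-4))) = 11*(((2*I)*(2 + 2*I) - 1*10*(1 + 2*I))/(2 + 2*I)) = 11*(((2 - 2*I)/8)*(2*I*(2 + 2*I) + (-10 - 20*I))) = 11*(((2 - 2*I)/8)*(-10 - 20*I + 2*I*(2 + 2*I))) = 11*((2 - 2*I)*(-10 - 20*I + 2*I*(2 + 2*I))/8) = 11*(2 - 2*I)*(-10 - 20*I + 2*I*(2 + 2*I))/8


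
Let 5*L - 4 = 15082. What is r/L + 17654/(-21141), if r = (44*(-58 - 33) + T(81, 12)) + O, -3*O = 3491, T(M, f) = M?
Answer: -402007172/159466563 ≈ -2.5210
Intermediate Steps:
O = -3491/3 (O = -⅓*3491 = -3491/3 ≈ -1163.7)
L = 15086/5 (L = ⅘ + (⅕)*15082 = ⅘ + 15082/5 = 15086/5 ≈ 3017.2)
r = -15260/3 (r = (44*(-58 - 33) + 81) - 3491/3 = (44*(-91) + 81) - 3491/3 = (-4004 + 81) - 3491/3 = -3923 - 3491/3 = -15260/3 ≈ -5086.7)
r/L + 17654/(-21141) = -15260/(3*15086/5) + 17654/(-21141) = -15260/3*5/15086 + 17654*(-1/21141) = -38150/22629 - 17654/21141 = -402007172/159466563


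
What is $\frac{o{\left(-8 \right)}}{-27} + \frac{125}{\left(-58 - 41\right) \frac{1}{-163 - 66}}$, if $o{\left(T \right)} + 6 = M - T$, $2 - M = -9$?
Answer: $\frac{85732}{297} \approx 288.66$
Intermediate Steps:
$M = 11$ ($M = 2 - -9 = 2 + 9 = 11$)
$o{\left(T \right)} = 5 - T$ ($o{\left(T \right)} = -6 - \left(-11 + T\right) = 5 - T$)
$\frac{o{\left(-8 \right)}}{-27} + \frac{125}{\left(-58 - 41\right) \frac{1}{-163 - 66}} = \frac{5 - -8}{-27} + \frac{125}{\left(-58 - 41\right) \frac{1}{-163 - 66}} = \left(5 + 8\right) \left(- \frac{1}{27}\right) + \frac{125}{\left(-99\right) \frac{1}{-229}} = 13 \left(- \frac{1}{27}\right) + \frac{125}{\left(-99\right) \left(- \frac{1}{229}\right)} = - \frac{13}{27} + \frac{125}{\frac{99}{229}} = - \frac{13}{27} + 125 \cdot \frac{229}{99} = - \frac{13}{27} + \frac{28625}{99} = \frac{85732}{297}$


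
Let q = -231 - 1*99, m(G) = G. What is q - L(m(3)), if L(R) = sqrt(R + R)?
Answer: -330 - sqrt(6) ≈ -332.45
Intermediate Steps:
L(R) = sqrt(2)*sqrt(R) (L(R) = sqrt(2*R) = sqrt(2)*sqrt(R))
q = -330 (q = -231 - 99 = -330)
q - L(m(3)) = -330 - sqrt(2)*sqrt(3) = -330 - sqrt(6)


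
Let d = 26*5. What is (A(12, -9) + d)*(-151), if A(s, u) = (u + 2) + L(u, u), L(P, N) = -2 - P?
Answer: -19630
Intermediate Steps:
d = 130
A(s, u) = 0 (A(s, u) = (u + 2) + (-2 - u) = (2 + u) + (-2 - u) = 0)
(A(12, -9) + d)*(-151) = (0 + 130)*(-151) = 130*(-151) = -19630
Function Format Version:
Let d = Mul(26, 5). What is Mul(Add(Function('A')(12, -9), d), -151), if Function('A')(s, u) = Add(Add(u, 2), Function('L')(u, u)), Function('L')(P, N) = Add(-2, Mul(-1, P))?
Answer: -19630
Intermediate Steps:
d = 130
Function('A')(s, u) = 0 (Function('A')(s, u) = Add(Add(u, 2), Add(-2, Mul(-1, u))) = Add(Add(2, u), Add(-2, Mul(-1, u))) = 0)
Mul(Add(Function('A')(12, -9), d), -151) = Mul(Add(0, 130), -151) = Mul(130, -151) = -19630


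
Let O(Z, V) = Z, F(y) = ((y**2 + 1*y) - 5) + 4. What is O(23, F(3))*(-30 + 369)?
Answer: 7797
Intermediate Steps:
F(y) = -1 + y + y**2 (F(y) = ((y**2 + y) - 5) + 4 = ((y + y**2) - 5) + 4 = (-5 + y + y**2) + 4 = -1 + y + y**2)
O(23, F(3))*(-30 + 369) = 23*(-30 + 369) = 23*339 = 7797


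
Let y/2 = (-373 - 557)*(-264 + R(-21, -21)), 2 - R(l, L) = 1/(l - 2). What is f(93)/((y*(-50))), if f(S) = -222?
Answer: 851/93387500 ≈ 9.1126e-6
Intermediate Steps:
R(l, L) = 2 - 1/(-2 + l) (R(l, L) = 2 - 1/(l - 2) = 2 - 1/(-2 + l))
y = 11206500/23 (y = 2*((-373 - 557)*(-264 + (-5 + 2*(-21))/(-2 - 21))) = 2*(-930*(-264 + (-5 - 42)/(-23))) = 2*(-930*(-264 - 1/23*(-47))) = 2*(-930*(-264 + 47/23)) = 2*(-930*(-6025/23)) = 2*(5603250/23) = 11206500/23 ≈ 4.8724e+5)
f(93)/((y*(-50))) = -222/((11206500/23)*(-50)) = -222/(-560325000/23) = -222*(-23/560325000) = 851/93387500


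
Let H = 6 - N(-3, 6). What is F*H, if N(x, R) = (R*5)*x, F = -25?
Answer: -2400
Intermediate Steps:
N(x, R) = 5*R*x (N(x, R) = (5*R)*x = 5*R*x)
H = 96 (H = 6 - 5*6*(-3) = 6 - 1*(-90) = 6 + 90 = 96)
F*H = -25*96 = -2400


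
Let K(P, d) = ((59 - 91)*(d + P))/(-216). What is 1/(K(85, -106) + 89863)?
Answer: 9/808739 ≈ 1.1128e-5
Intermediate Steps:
K(P, d) = 4*P/27 + 4*d/27 (K(P, d) = -32*(P + d)*(-1/216) = (-32*P - 32*d)*(-1/216) = 4*P/27 + 4*d/27)
1/(K(85, -106) + 89863) = 1/(((4/27)*85 + (4/27)*(-106)) + 89863) = 1/((340/27 - 424/27) + 89863) = 1/(-28/9 + 89863) = 1/(808739/9) = 9/808739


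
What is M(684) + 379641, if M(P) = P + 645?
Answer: 380970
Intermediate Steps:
M(P) = 645 + P
M(684) + 379641 = (645 + 684) + 379641 = 1329 + 379641 = 380970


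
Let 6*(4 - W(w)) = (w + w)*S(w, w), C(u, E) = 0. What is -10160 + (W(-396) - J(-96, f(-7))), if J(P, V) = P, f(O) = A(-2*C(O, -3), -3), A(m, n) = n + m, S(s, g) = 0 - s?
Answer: 42212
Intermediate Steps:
S(s, g) = -s
A(m, n) = m + n
f(O) = -3 (f(O) = -2*0 - 3 = 0 - 3 = -3)
W(w) = 4 + w²/3 (W(w) = 4 - (w + w)*(-w)/6 = 4 - 2*w*(-w)/6 = 4 - (-1)*w²/3 = 4 + w²/3)
-10160 + (W(-396) - J(-96, f(-7))) = -10160 + ((4 + (⅓)*(-396)²) - 1*(-96)) = -10160 + ((4 + (⅓)*156816) + 96) = -10160 + ((4 + 52272) + 96) = -10160 + (52276 + 96) = -10160 + 52372 = 42212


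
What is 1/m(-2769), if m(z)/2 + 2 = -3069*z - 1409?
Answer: 1/16993300 ≈ 5.8847e-8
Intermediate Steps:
m(z) = -2822 - 6138*z (m(z) = -4 + 2*(-3069*z - 1409) = -4 + 2*(-1409 - 3069*z) = -4 + (-2818 - 6138*z) = -2822 - 6138*z)
1/m(-2769) = 1/(-2822 - 6138*(-2769)) = 1/(-2822 + 16996122) = 1/16993300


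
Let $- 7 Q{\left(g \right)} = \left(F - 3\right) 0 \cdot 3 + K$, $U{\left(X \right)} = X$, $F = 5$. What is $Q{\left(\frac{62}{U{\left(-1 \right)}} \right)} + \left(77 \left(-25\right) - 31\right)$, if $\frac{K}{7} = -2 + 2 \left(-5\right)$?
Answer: $-1944$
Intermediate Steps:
$K = -84$ ($K = 7 \left(-2 + 2 \left(-5\right)\right) = 7 \left(-2 - 10\right) = 7 \left(-12\right) = -84$)
$Q{\left(g \right)} = 12$ ($Q{\left(g \right)} = - \frac{\left(5 - 3\right) 0 \cdot 3 - 84}{7} = - \frac{\left(5 - 3\right) 0 - 84}{7} = - \frac{2 \cdot 0 - 84}{7} = - \frac{0 - 84}{7} = \left(- \frac{1}{7}\right) \left(-84\right) = 12$)
$Q{\left(\frac{62}{U{\left(-1 \right)}} \right)} + \left(77 \left(-25\right) - 31\right) = 12 + \left(77 \left(-25\right) - 31\right) = 12 - 1956 = -1944$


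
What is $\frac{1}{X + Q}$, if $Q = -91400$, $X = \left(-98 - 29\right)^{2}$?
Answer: $- \frac{1}{75271} \approx -1.3285 \cdot 10^{-5}$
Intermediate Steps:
$X = 16129$ ($X = \left(-127\right)^{2} = 16129$)
$\frac{1}{X + Q} = \frac{1}{16129 - 91400} = \frac{1}{-75271} = - \frac{1}{75271}$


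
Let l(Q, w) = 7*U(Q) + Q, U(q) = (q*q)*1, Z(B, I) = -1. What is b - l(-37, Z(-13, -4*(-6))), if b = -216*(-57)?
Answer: 2766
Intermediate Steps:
U(q) = q**2 (U(q) = q**2*1 = q**2)
l(Q, w) = Q + 7*Q**2 (l(Q, w) = 7*Q**2 + Q = Q + 7*Q**2)
b = 12312
b - l(-37, Z(-13, -4*(-6))) = 12312 - (-37)*(1 + 7*(-37)) = 12312 - (-37)*(1 - 259) = 12312 - (-37)*(-258) = 12312 - 1*9546 = 12312 - 9546 = 2766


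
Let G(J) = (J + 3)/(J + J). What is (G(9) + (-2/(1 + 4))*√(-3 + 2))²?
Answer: 64/225 - 8*I/15 ≈ 0.28444 - 0.53333*I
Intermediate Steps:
G(J) = (3 + J)/(2*J) (G(J) = (3 + J)/((2*J)) = (3 + J)*(1/(2*J)) = (3 + J)/(2*J))
(G(9) + (-2/(1 + 4))*√(-3 + 2))² = ((½)*(3 + 9)/9 + (-2/(1 + 4))*√(-3 + 2))² = ((½)*(⅑)*12 + (-2/5)*√(-1))² = (⅔ + ((⅕)*(-2))*I)² = (⅔ - 2*I/5)²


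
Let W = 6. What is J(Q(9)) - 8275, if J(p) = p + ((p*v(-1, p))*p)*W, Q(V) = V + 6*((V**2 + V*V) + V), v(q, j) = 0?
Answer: -7240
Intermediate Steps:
Q(V) = 7*V + 12*V**2 (Q(V) = V + 6*((V**2 + V**2) + V) = V + 6*(2*V**2 + V) = V + 6*(V + 2*V**2) = V + (6*V + 12*V**2) = 7*V + 12*V**2)
J(p) = p (J(p) = p + ((p*0)*p)*6 = p + (0*p)*6 = p + 0*6 = p + 0 = p)
J(Q(9)) - 8275 = 9*(7 + 12*9) - 8275 = 9*(7 + 108) - 8275 = 9*115 - 8275 = 1035 - 8275 = -7240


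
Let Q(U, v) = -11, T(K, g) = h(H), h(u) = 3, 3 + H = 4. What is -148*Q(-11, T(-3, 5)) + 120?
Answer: 1748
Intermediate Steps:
H = 1 (H = -3 + 4 = 1)
T(K, g) = 3
-148*Q(-11, T(-3, 5)) + 120 = -148*(-11) + 120 = 1628 + 120 = 1748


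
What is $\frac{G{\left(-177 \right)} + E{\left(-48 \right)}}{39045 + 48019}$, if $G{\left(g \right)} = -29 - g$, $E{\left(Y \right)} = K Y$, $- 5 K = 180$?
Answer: $\frac{469}{21766} \approx 0.021547$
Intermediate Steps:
$K = -36$ ($K = \left(- \frac{1}{5}\right) 180 = -36$)
$E{\left(Y \right)} = - 36 Y$
$\frac{G{\left(-177 \right)} + E{\left(-48 \right)}}{39045 + 48019} = \frac{\left(-29 - -177\right) - -1728}{39045 + 48019} = \frac{\left(-29 + 177\right) + 1728}{87064} = \left(148 + 1728\right) \frac{1}{87064} = 1876 \cdot \frac{1}{87064} = \frac{469}{21766}$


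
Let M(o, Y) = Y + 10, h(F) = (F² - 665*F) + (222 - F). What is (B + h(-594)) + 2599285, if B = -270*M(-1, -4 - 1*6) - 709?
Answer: 3347238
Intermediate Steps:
h(F) = 222 + F² - 666*F
M(o, Y) = 10 + Y
B = -709 (B = -270*(10 + (-4 - 1*6)) - 709 = -270*(10 + (-4 - 6)) - 709 = -270*(10 - 10) - 709 = -270*0 - 709 = 0 - 709 = -709)
(B + h(-594)) + 2599285 = (-709 + (222 + (-594)² - 666*(-594))) + 2599285 = (-709 + (222 + 352836 + 395604)) + 2599285 = (-709 + 748662) + 2599285 = 747953 + 2599285 = 3347238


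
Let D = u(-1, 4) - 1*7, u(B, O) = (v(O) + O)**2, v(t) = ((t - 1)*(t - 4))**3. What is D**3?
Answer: 729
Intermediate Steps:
v(t) = (-1 + t)**3*(-4 + t)**3 (v(t) = ((-1 + t)*(-4 + t))**3 = (-1 + t)**3*(-4 + t)**3)
u(B, O) = (O + (-1 + O)**3*(-4 + O)**3)**2 (u(B, O) = ((-1 + O)**3*(-4 + O)**3 + O)**2 = (O + (-1 + O)**3*(-4 + O)**3)**2)
D = 9 (D = (4 + (-1 + 4)**3*(-4 + 4)**3)**2 - 1*7 = (4 + 3**3*0**3)**2 - 7 = (4 + 27*0)**2 - 7 = (4 + 0)**2 - 7 = 4**2 - 7 = 16 - 7 = 9)
D**3 = 9**3 = 729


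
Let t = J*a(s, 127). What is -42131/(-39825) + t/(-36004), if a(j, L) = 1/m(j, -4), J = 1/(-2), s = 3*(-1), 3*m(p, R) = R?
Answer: 12134956717/11470874400 ≈ 1.0579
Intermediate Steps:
m(p, R) = R/3
s = -3
J = -½ ≈ -0.50000
a(j, L) = -¾ (a(j, L) = 1/((⅓)*(-4)) = 1/(-4/3) = -¾)
t = 3/8 (t = -½*(-¾) = 3/8 ≈ 0.37500)
-42131/(-39825) + t/(-36004) = -42131/(-39825) + (3/8)/(-36004) = -42131*(-1/39825) + (3/8)*(-1/36004) = 42131/39825 - 3/288032 = 12134956717/11470874400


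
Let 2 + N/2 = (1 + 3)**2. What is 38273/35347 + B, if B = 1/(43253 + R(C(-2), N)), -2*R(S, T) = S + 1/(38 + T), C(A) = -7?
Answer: 218538022765/201826315379 ≈ 1.0828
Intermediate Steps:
N = 28 (N = -4 + 2*(1 + 3)**2 = -4 + 2*4**2 = -4 + 2*16 = -4 + 32 = 28)
R(S, T) = -S/2 - 1/(2*(38 + T)) (R(S, T) = -(S + 1/(38 + T))/2 = -S/2 - 1/(2*(38 + T)))
B = 132/5709857 (B = 1/(43253 + (-1 - 38*(-7) - 1*(-7)*28)/(2*(38 + 28))) = 1/(43253 + (1/2)*(-1 + 266 + 196)/66) = 1/(43253 + (1/2)*(1/66)*461) = 1/(43253 + 461/132) = 1/(5709857/132) = 132/5709857 ≈ 2.3118e-5)
38273/35347 + B = 38273/35347 + 132/5709857 = 218538022765/201826315379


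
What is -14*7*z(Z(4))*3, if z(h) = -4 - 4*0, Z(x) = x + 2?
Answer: 1176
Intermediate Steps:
Z(x) = 2 + x
z(h) = -4 (z(h) = -4 + 0 = -4)
-14*7*z(Z(4))*3 = -14*7*(-4)*3 = -(-392)*3 = -14*(-84) = 1176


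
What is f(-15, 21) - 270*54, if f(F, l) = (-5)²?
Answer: -14555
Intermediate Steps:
f(F, l) = 25
f(-15, 21) - 270*54 = 25 - 270*54 = 25 - 14580 = -14555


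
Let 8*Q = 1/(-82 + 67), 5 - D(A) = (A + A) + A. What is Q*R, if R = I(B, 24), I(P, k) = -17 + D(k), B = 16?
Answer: 7/10 ≈ 0.70000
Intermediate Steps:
D(A) = 5 - 3*A (D(A) = 5 - ((A + A) + A) = 5 - (2*A + A) = 5 - 3*A)
I(P, k) = -12 - 3*k (I(P, k) = -17 + (5 - 3*k) = -12 - 3*k)
R = -84 (R = -12 - 3*24 = -12 - 72 = -84)
Q = -1/120 (Q = 1/(8*(-82 + 67)) = (⅛)/(-15) = (⅛)*(-1/15) = -1/120 ≈ -0.0083333)
Q*R = -1/120*(-84) = 7/10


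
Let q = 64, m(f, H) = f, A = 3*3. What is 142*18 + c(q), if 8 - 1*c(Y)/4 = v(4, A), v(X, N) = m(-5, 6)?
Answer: 2608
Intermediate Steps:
A = 9
v(X, N) = -5
c(Y) = 52 (c(Y) = 32 - 4*(-5) = 32 + 20 = 52)
142*18 + c(q) = 142*18 + 52 = 2556 + 52 = 2608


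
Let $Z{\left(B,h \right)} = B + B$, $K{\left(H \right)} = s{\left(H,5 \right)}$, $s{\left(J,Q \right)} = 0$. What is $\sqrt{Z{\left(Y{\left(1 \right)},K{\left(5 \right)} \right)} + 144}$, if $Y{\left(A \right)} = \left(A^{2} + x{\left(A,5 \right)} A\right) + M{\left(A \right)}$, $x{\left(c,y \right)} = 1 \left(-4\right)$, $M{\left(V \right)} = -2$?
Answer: $\sqrt{134} \approx 11.576$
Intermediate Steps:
$K{\left(H \right)} = 0$
$x{\left(c,y \right)} = -4$
$Y{\left(A \right)} = -2 + A^{2} - 4 A$ ($Y{\left(A \right)} = \left(A^{2} - 4 A\right) - 2 = -2 + A^{2} - 4 A$)
$Z{\left(B,h \right)} = 2 B$
$\sqrt{Z{\left(Y{\left(1 \right)},K{\left(5 \right)} \right)} + 144} = \sqrt{2 \left(-2 + 1^{2} - 4\right) + 144} = \sqrt{2 \left(-2 + 1 - 4\right) + 144} = \sqrt{2 \left(-5\right) + 144} = \sqrt{-10 + 144} = \sqrt{134}$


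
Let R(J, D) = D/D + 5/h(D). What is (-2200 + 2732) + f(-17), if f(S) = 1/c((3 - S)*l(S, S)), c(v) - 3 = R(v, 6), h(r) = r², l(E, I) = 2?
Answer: 79304/149 ≈ 532.24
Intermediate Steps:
R(J, D) = 1 + 5/D² (R(J, D) = D/D + 5/(D²) = 1 + 5/D²)
c(v) = 149/36 (c(v) = 3 + (1 + 5/6²) = 3 + (1 + 5*(1/36)) = 3 + (1 + 5/36) = 3 + 41/36 = 149/36)
f(S) = 36/149 (f(S) = 1/(149/36) = 36/149)
(-2200 + 2732) + f(-17) = (-2200 + 2732) + 36/149 = 532 + 36/149 = 79304/149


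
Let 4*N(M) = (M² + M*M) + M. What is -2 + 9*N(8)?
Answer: 304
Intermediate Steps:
N(M) = M²/2 + M/4 (N(M) = ((M² + M*M) + M)/4 = ((M² + M²) + M)/4 = (2*M² + M)/4 = (M + 2*M²)/4 = M²/2 + M/4)
-2 + 9*N(8) = -2 + 9*((¼)*8*(1 + 2*8)) = -2 + 9*((¼)*8*(1 + 16)) = -2 + 9*((¼)*8*17) = -2 + 9*34 = -2 + 306 = 304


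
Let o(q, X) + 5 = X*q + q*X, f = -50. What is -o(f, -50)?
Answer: -4995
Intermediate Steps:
o(q, X) = -5 + 2*X*q (o(q, X) = -5 + (X*q + q*X) = -5 + (X*q + X*q) = -5 + 2*X*q)
-o(f, -50) = -(-5 + 2*(-50)*(-50)) = -(-5 + 5000) = -1*4995 = -4995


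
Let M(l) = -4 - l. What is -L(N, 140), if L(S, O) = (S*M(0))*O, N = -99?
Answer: -55440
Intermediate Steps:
L(S, O) = -4*O*S (L(S, O) = (S*(-4 - 1*0))*O = (S*(-4 + 0))*O = (S*(-4))*O = (-4*S)*O = -4*O*S)
-L(N, 140) = -(-4)*140*(-99) = -1*55440 = -55440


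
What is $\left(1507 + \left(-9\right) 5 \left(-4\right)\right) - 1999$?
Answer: $-312$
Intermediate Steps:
$\left(1507 + \left(-9\right) 5 \left(-4\right)\right) - 1999 = \left(1507 - -180\right) - 1999 = \left(1507 + 180\right) - 1999 = 1687 - 1999 = -312$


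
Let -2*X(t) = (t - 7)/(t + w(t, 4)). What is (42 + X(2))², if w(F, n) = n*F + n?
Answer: 1394761/784 ≈ 1779.0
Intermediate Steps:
w(F, n) = n + F*n (w(F, n) = F*n + n = n + F*n)
X(t) = -(-7 + t)/(2*(4 + 5*t)) (X(t) = -(t - 7)/(2*(t + 4*(1 + t))) = -(-7 + t)/(2*(t + (4 + 4*t))) = -(-7 + t)/(2*(4 + 5*t)))
(42 + X(2))² = (42 + (7 - 1*2)/(2*(4 + 5*2)))² = (42 + (7 - 2)/(2*(4 + 10)))² = (42 + (½)*5/14)² = (42 + (½)*(1/14)*5)² = (42 + 5/28)² = (1181/28)² = 1394761/784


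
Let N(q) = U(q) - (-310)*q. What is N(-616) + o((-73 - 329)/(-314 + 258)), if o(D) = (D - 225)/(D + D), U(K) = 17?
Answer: -25588395/134 ≈ -1.9096e+5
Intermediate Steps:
o(D) = (-225 + D)/(2*D) (o(D) = (-225 + D)/((2*D)) = (-225 + D)*(1/(2*D)) = (-225 + D)/(2*D))
N(q) = 17 + 310*q (N(q) = 17 - (-310)*q = 17 + 310*q)
N(-616) + o((-73 - 329)/(-314 + 258)) = (17 + 310*(-616)) + (-225 + (-73 - 329)/(-314 + 258))/(2*(((-73 - 329)/(-314 + 258)))) = (17 - 190960) + (-225 - 402/(-56))/(2*((-402/(-56)))) = -190943 + (-225 - 402*(-1/56))/(2*((-402*(-1/56)))) = -190943 + (-225 + 201/28)/(2*(201/28)) = -190943 + (½)*(28/201)*(-6099/28) = -190943 - 2033/134 = -25588395/134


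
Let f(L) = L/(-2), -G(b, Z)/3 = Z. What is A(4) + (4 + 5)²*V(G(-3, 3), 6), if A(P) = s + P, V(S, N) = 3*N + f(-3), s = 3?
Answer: 3173/2 ≈ 1586.5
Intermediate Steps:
G(b, Z) = -3*Z
f(L) = -L/2 (f(L) = L*(-½) = -L/2)
V(S, N) = 3/2 + 3*N (V(S, N) = 3*N - ½*(-3) = 3*N + 3/2 = 3/2 + 3*N)
A(P) = 3 + P
A(4) + (4 + 5)²*V(G(-3, 3), 6) = (3 + 4) + (4 + 5)²*(3/2 + 3*6) = 7 + 9²*(3/2 + 18) = 7 + 81*(39/2) = 7 + 3159/2 = 3173/2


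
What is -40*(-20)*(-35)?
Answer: -28000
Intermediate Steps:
-40*(-20)*(-35) = 800*(-35) = -28000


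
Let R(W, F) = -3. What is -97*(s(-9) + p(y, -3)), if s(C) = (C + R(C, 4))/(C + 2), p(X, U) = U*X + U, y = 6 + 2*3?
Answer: 25317/7 ≈ 3616.7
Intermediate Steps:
y = 12 (y = 6 + 6 = 12)
p(X, U) = U + U*X
s(C) = (-3 + C)/(2 + C) (s(C) = (C - 3)/(C + 2) = (-3 + C)/(2 + C))
-97*(s(-9) + p(y, -3)) = -97*((-3 - 9)/(2 - 9) - 3*(1 + 12)) = -97*(-12/(-7) - 3*13) = -97*(-⅐*(-12) - 39) = -97*(12/7 - 39) = -97*(-261/7) = 25317/7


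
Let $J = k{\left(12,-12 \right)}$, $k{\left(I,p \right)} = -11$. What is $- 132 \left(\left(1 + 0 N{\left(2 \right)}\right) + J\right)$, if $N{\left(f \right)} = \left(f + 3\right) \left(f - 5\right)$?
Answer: $1320$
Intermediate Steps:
$N{\left(f \right)} = \left(-5 + f\right) \left(3 + f\right)$ ($N{\left(f \right)} = \left(3 + f\right) \left(-5 + f\right) = \left(-5 + f\right) \left(3 + f\right)$)
$J = -11$
$- 132 \left(\left(1 + 0 N{\left(2 \right)}\right) + J\right) = - 132 \left(\left(1 + 0 \left(-15 + 2^{2} - 4\right)\right) - 11\right) = - 132 \left(\left(1 + 0 \left(-15 + 4 - 4\right)\right) - 11\right) = - 132 \left(\left(1 + 0 \left(-15\right)\right) - 11\right) = - 132 \left(\left(1 + 0\right) - 11\right) = - 132 \left(1 - 11\right) = \left(-132\right) \left(-10\right) = 1320$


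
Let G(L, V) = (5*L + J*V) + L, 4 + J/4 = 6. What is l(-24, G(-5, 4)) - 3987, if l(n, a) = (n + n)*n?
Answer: -2835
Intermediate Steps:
J = 8 (J = -16 + 4*6 = -16 + 24 = 8)
G(L, V) = 6*L + 8*V (G(L, V) = (5*L + 8*V) + L = 6*L + 8*V)
l(n, a) = 2*n² (l(n, a) = (2*n)*n = 2*n²)
l(-24, G(-5, 4)) - 3987 = 2*(-24)² - 3987 = 2*576 - 3987 = 1152 - 3987 = -2835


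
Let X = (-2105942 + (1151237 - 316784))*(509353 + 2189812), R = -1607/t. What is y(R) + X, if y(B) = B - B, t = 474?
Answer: -3431958606685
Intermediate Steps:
R = -1607/474 ≈ -3.3903
y(B) = 0
X = -3431958606685 (X = (-2105942 + 834453)*2699165 = -1271489*2699165 = -3431958606685)
y(R) + X = 0 - 3431958606685 = -3431958606685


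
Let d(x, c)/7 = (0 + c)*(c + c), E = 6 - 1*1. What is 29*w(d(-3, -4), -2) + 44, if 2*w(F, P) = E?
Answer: 233/2 ≈ 116.50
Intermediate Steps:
E = 5 (E = 6 - 1 = 5)
d(x, c) = 14*c² (d(x, c) = 7*((0 + c)*(c + c)) = 7*(c*(2*c)) = 7*(2*c²) = 14*c²)
w(F, P) = 5/2 (w(F, P) = (½)*5 = 5/2)
29*w(d(-3, -4), -2) + 44 = 29*(5/2) + 44 = 145/2 + 44 = 233/2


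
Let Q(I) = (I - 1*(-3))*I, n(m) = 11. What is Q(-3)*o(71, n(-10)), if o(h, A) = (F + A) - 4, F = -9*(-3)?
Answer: 0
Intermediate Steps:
F = 27
Q(I) = I*(3 + I) (Q(I) = (I + 3)*I = (3 + I)*I = I*(3 + I))
o(h, A) = 23 + A (o(h, A) = (27 + A) - 4 = 23 + A)
Q(-3)*o(71, n(-10)) = (-3*(3 - 3))*(23 + 11) = -3*0*34 = 0*34 = 0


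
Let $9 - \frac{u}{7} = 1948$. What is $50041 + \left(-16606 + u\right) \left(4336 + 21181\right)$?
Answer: $-770027502$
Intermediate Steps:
$u = -13573$ ($u = 63 - 13636 = -13573$)
$50041 + \left(-16606 + u\right) \left(4336 + 21181\right) = 50041 + \left(-16606 - 13573\right) \left(4336 + 21181\right) = 50041 - 770077543 = -770027502$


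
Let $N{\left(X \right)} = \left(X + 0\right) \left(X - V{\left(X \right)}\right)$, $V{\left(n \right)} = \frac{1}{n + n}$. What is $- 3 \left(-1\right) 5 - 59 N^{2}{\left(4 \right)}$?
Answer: $- \frac{56639}{4} \approx -14160.0$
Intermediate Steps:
$V{\left(n \right)} = \frac{1}{2 n}$
$N{\left(X \right)} = X \left(X - \frac{1}{2 X}\right)$ ($N{\left(X \right)} = \left(X + 0\right) \left(X + \left(0 - \frac{1}{2 X}\right)\right) = X \left(X + \left(0 - \frac{1}{2 X}\right)\right) = X \left(X - \frac{1}{2 X}\right)$)
$- 3 \left(-1\right) 5 - 59 N^{2}{\left(4 \right)} = - 3 \left(-1\right) 5 - 59 \left(- \frac{1}{2} + 4^{2}\right)^{2} = - \left(-3\right) 5 - 59 \left(- \frac{1}{2} + 16\right)^{2} = \left(-1\right) \left(-15\right) - 59 \left(\frac{31}{2}\right)^{2} = 15 - \frac{56699}{4} = - \frac{56639}{4}$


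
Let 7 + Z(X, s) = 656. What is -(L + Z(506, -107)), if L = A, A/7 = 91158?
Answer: -638755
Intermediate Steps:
A = 638106 (A = 7*91158 = 638106)
Z(X, s) = 649 (Z(X, s) = -7 + 656 = 649)
L = 638106
-(L + Z(506, -107)) = -(638106 + 649) = -1*638755 = -638755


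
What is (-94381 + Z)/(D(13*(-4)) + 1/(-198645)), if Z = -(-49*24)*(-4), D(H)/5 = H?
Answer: 2811819975/7378243 ≈ 381.10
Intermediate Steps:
D(H) = 5*H
Z = -4704 (Z = -(-1176)*(-4) = -1*4704 = -4704)
(-94381 + Z)/(D(13*(-4)) + 1/(-198645)) = (-94381 - 4704)/(5*(13*(-4)) + 1/(-198645)) = -99085/(5*(-52) - 1/198645) = -99085/(-260 - 1/198645) = -99085/(-51647701/198645) = -99085*(-198645/51647701) = 2811819975/7378243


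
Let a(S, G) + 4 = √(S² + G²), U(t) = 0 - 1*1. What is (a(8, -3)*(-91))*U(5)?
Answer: -364 + 91*√73 ≈ 413.50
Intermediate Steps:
U(t) = -1 (U(t) = 0 - 1 = -1)
a(S, G) = -4 + √(G² + S²) (a(S, G) = -4 + √(S² + G²) = -4 + √(G² + S²))
(a(8, -3)*(-91))*U(5) = ((-4 + √((-3)² + 8²))*(-91))*(-1) = ((-4 + √(9 + 64))*(-91))*(-1) = ((-4 + √73)*(-91))*(-1) = (364 - 91*√73)*(-1) = -364 + 91*√73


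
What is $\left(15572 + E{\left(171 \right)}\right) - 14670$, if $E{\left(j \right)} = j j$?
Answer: $30143$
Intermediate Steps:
$E{\left(j \right)} = j^{2}$
$\left(15572 + E{\left(171 \right)}\right) - 14670 = \left(15572 + 171^{2}\right) - 14670 = \left(15572 + 29241\right) - 14670 = 44813 - 14670 = 30143$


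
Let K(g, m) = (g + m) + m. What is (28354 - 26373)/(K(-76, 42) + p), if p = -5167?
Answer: -283/737 ≈ -0.38399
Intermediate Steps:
K(g, m) = g + 2*m
(28354 - 26373)/(K(-76, 42) + p) = (28354 - 26373)/((-76 + 2*42) - 5167) = 1981/((-76 + 84) - 5167) = 1981/(8 - 5167) = 1981/(-5159) = 1981*(-1/5159) = -283/737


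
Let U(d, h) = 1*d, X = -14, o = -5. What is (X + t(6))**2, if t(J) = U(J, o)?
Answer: 64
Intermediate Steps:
U(d, h) = d
t(J) = J
(X + t(6))**2 = (-14 + 6)**2 = (-8)**2 = 64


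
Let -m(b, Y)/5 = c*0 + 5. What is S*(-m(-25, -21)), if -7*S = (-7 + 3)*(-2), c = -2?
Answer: -200/7 ≈ -28.571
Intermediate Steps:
m(b, Y) = -25 (m(b, Y) = -5*(-2*0 + 5) = -5*(0 + 5) = -5*5 = -25)
S = -8/7 (S = -(-7 + 3)*(-2)/7 = -(-4)*(-2)/7 = -⅐*8 = -8/7 ≈ -1.1429)
S*(-m(-25, -21)) = -(-8)*(-25)/7 = -8/7*25 = -200/7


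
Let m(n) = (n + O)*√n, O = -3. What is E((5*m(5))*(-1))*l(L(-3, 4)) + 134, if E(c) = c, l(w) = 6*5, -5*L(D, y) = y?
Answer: 134 - 300*√5 ≈ -536.82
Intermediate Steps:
L(D, y) = -y/5
l(w) = 30
m(n) = √n*(-3 + n) (m(n) = (n - 3)*√n = (-3 + n)*√n = √n*(-3 + n))
E((5*m(5))*(-1))*l(L(-3, 4)) + 134 = ((5*(√5*(-3 + 5)))*(-1))*30 + 134 = ((5*(√5*2))*(-1))*30 + 134 = ((5*(2*√5))*(-1))*30 + 134 = ((10*√5)*(-1))*30 + 134 = -10*√5*30 + 134 = -300*√5 + 134 = 134 - 300*√5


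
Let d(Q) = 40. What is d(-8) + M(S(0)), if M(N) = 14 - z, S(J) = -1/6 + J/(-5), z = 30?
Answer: 24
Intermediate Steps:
S(J) = -⅙ - J/5 (S(J) = -1*⅙ + J*(-⅕) = -⅙ - J/5)
M(N) = -16 (M(N) = 14 - 1*30 = 14 - 30 = -16)
d(-8) + M(S(0)) = 40 - 16 = 24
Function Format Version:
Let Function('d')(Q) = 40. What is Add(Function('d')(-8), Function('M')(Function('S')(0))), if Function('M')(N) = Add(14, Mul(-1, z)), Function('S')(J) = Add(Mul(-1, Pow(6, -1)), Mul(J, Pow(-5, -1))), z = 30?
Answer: 24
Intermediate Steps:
Function('S')(J) = Add(Rational(-1, 6), Mul(Rational(-1, 5), J)) (Function('S')(J) = Add(Mul(-1, Rational(1, 6)), Mul(J, Rational(-1, 5))) = Add(Rational(-1, 6), Mul(Rational(-1, 5), J)))
Function('M')(N) = -16 (Function('M')(N) = Add(14, Mul(-1, 30)) = Add(14, -30) = -16)
Add(Function('d')(-8), Function('M')(Function('S')(0))) = Add(40, -16) = 24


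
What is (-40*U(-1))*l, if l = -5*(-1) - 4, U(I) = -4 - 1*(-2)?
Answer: 80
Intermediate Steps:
U(I) = -2 (U(I) = -4 + 2 = -2)
l = 1 (l = 5 - 4 = 1)
(-40*U(-1))*l = -40*(-2)*1 = 80*1 = 80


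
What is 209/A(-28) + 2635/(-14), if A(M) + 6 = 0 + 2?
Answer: -6733/28 ≈ -240.46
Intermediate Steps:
A(M) = -4 (A(M) = -6 + (0 + 2) = -6 + 2 = -4)
209/A(-28) + 2635/(-14) = 209/(-4) + 2635/(-14) = 209*(-¼) + 2635*(-1/14) = -209/4 - 2635/14 = -6733/28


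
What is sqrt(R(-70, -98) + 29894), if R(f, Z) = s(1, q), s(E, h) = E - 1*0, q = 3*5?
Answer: sqrt(29895) ≈ 172.90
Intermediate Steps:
q = 15
s(E, h) = E (s(E, h) = E + 0 = E)
R(f, Z) = 1
sqrt(R(-70, -98) + 29894) = sqrt(1 + 29894) = sqrt(29895)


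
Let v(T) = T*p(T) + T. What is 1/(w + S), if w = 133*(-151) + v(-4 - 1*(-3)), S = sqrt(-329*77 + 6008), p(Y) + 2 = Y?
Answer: -20081/403265886 - 5*I*sqrt(773)/403265886 ≈ -4.9796e-5 - 3.4472e-7*I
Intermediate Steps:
p(Y) = -2 + Y
v(T) = T + T*(-2 + T) (v(T) = T*(-2 + T) + T = T + T*(-2 + T))
S = 5*I*sqrt(773) (S = sqrt(-25333 + 6008) = sqrt(-19325) = 5*I*sqrt(773) ≈ 139.01*I)
w = -20081 (w = 133*(-151) + (-4 - 1*(-3))*(-1 + (-4 - 1*(-3))) = -20083 + (-4 + 3)*(-1 + (-4 + 3)) = -20083 - (-1 - 1) = -20083 - 1*(-2) = -20083 + 2 = -20081)
1/(w + S) = 1/(-20081 + 5*I*sqrt(773))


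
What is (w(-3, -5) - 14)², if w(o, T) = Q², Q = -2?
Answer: 100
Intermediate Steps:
w(o, T) = 4 (w(o, T) = (-2)² = 4)
(w(-3, -5) - 14)² = (4 - 14)² = (-10)² = 100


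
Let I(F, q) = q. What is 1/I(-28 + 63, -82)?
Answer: -1/82 ≈ -0.012195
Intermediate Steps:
1/I(-28 + 63, -82) = 1/(-82) = -1/82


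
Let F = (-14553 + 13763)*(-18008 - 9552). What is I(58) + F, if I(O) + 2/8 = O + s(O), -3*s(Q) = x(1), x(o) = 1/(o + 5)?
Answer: 783808477/36 ≈ 2.1772e+7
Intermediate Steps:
x(o) = 1/(5 + o)
s(Q) = -1/18 (s(Q) = -1/(3*(5 + 1)) = -⅓/6 = -⅓*⅙ = -1/18)
F = 21772400 (F = -790*(-27560) = 21772400)
I(O) = -11/36 + O (I(O) = -¼ + (O - 1/18) = -¼ + (-1/18 + O) = -11/36 + O)
I(58) + F = (-11/36 + 58) + 21772400 = 2077/36 + 21772400 = 783808477/36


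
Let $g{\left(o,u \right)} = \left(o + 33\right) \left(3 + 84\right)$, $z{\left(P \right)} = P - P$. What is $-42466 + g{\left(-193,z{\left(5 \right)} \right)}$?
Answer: $-56386$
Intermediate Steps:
$z{\left(P \right)} = 0$
$g{\left(o,u \right)} = 2871 + 87 o$ ($g{\left(o,u \right)} = \left(33 + o\right) 87 = 2871 + 87 o$)
$-42466 + g{\left(-193,z{\left(5 \right)} \right)} = -42466 + \left(2871 + 87 \left(-193\right)\right) = -42466 + \left(2871 - 16791\right) = -42466 - 13920 = -56386$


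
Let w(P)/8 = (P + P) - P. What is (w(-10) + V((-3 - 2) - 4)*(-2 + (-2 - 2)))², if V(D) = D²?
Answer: 320356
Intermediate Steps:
w(P) = 8*P (w(P) = 8*((P + P) - P) = 8*(2*P - P) = 8*P)
(w(-10) + V((-3 - 2) - 4)*(-2 + (-2 - 2)))² = (8*(-10) + ((-3 - 2) - 4)²*(-2 + (-2 - 2)))² = (-80 + (-5 - 4)²*(-2 - 4))² = (-80 + (-9)²*(-6))² = (-80 + 81*(-6))² = (-80 - 486)² = (-566)² = 320356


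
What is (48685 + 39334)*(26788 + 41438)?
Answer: 6005184294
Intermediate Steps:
(48685 + 39334)*(26788 + 41438) = 88019*68226 = 6005184294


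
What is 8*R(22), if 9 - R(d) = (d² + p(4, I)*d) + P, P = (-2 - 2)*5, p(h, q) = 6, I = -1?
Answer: -4696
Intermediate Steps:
P = -20 (P = -4*5 = -20)
R(d) = 29 - d² - 6*d (R(d) = 9 - ((d² + 6*d) - 20) = 9 - (-20 + d² + 6*d) = 9 + (20 - d² - 6*d) = 29 - d² - 6*d)
8*R(22) = 8*(29 - 1*22² - 6*22) = 8*(29 - 1*484 - 132) = 8*(29 - 484 - 132) = 8*(-587) = -4696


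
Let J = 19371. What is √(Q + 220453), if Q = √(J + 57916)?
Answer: √(220453 + √77287) ≈ 469.82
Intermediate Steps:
Q = √77287 (Q = √(19371 + 57916) = √77287 ≈ 278.01)
√(Q + 220453) = √(√77287 + 220453) = √(220453 + √77287)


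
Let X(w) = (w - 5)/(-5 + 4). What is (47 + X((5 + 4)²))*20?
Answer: -580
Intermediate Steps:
X(w) = 5 - w (X(w) = (-5 + w)/(-1) = (-5 + w)*(-1) = 5 - w)
(47 + X((5 + 4)²))*20 = (47 + (5 - (5 + 4)²))*20 = (47 + (5 - 1*9²))*20 = (47 + (5 - 1*81))*20 = (47 + (5 - 81))*20 = (47 - 76)*20 = -29*20 = -580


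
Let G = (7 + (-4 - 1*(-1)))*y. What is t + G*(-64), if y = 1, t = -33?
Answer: -289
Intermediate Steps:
G = 4 (G = (7 + (-4 - 1*(-1)))*1 = (7 + (-4 + 1))*1 = (7 - 3)*1 = 4*1 = 4)
t + G*(-64) = -33 + 4*(-64) = -33 - 256 = -289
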